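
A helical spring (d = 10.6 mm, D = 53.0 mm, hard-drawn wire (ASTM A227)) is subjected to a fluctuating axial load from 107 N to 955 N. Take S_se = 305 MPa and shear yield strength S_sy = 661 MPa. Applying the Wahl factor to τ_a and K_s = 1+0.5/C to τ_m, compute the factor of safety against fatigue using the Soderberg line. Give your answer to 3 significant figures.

C = D/d = 53.0/10.6 = 5.0000; K_W = (4C−1)/(4C−4)+0.615/C = 1.3105; K_s = 1+0.5/C = 1.1000
F_a = (F_max−F_min)/2 = 424 N; F_m = (F_max+F_min)/2 = 531 N
τ_a = K_W·8F_aD/(πd³) = 1.3105 × 48.047 = 62.965 MPa
τ_m = K_s·8F_mD/(πd³) = 1.1000 × 60.172 = 66.189 MPa
Soderberg: 1/n_f = τ_a/S_se + τ_m/S_sy = 62.965/305 + 66.189/661 = 0.20644 + 0.10013 = 0.30658
n_f = 1/0.30658 = 3.262

3.26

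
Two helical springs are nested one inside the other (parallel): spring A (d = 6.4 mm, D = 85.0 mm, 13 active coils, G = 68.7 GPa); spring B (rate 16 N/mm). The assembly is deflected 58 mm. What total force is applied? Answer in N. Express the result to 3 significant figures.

1030 N

k_A = Gd⁴/(8D³N_a) = (68.7×10³)(6.4⁴)/(8·85.0³·13) = 1.8046 N/mm
Parallel: k_eq = 1.8046 + 16 = 17.805 N/mm
F = k_eq·δ = 17.805·58 = 1032.7 N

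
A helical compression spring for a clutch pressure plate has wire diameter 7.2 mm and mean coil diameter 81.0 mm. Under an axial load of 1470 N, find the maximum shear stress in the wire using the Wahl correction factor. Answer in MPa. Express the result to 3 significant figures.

916 MPa

Spring index C = D/d = 81.0/7.2 = 11.2500
K_W = (4C−1)/(4C−4) + 0.615/C = 44.000/41.000 + 0.0547 = 1.1278
τ₀ = 8FD/(πd³) = 8·1470·81.0/(π·7.2³) = 952560/1172.6 = 812.35 MPa
τ_max = K·τ₀ = 1.1278 × 812.35 = 916.2 MPa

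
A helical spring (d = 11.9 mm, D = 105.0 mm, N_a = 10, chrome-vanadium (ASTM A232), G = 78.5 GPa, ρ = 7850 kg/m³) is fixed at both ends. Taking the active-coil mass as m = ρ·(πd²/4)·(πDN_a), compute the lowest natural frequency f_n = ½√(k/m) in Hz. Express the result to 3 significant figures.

k = Gd⁴/(8D³N_a) = (78.5×10³)(11.9⁴)/(8·105.0³·10) = 16.998 N/mm = 16998 N/m
Wire length L = πDN_a = π·105.0·10 = 3298.7 mm
m = ρ·(πd²/4)·L = 7850 × 111.22×10⁻⁶ m² × 3.2987 m = 2.88 kg
f_n = ½√(k/m) = 0.5·√(16998/2.88) = 0.5·√(5902.1) = 38.413 Hz

38.4 Hz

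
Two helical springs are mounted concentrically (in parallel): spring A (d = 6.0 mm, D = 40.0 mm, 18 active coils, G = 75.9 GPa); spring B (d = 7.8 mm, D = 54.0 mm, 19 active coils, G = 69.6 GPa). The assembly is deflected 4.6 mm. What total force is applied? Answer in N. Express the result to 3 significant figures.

k_A = Gd⁴/(8D³N_a) = (75.9×10³)(6.0⁴)/(8·40.0³·18) = 10.673 N/mm
k_B = Gd⁴/(8D³N_a) = (69.6×10³)(7.8⁴)/(8·54.0³·19) = 10.764 N/mm
Parallel: k_eq = 10.673 + 10.764 = 21.437 N/mm
F = k_eq·δ = 21.437·4.6 = 98.611 N

98.6 N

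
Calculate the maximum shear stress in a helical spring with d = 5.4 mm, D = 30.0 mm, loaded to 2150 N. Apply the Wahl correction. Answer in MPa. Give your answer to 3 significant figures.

Spring index C = D/d = 30.0/5.4 = 5.5556
K_W = (4C−1)/(4C−4) + 0.615/C = 21.222/18.222 + 0.1107 = 1.2753
τ₀ = 8FD/(πd³) = 8·2150·30.0/(π·5.4³) = 516000/494.69 = 1043.1 MPa
τ_max = K·τ₀ = 1.2753 × 1043.1 = 1330.3 MPa

1330 MPa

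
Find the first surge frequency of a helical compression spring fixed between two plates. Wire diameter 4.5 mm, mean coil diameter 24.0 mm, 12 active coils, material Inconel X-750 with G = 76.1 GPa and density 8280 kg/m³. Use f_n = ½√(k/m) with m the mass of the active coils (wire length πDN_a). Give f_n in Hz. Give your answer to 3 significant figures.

k = Gd⁴/(8D³N_a) = (76.1×10³)(4.5⁴)/(8·24.0³·12) = 23.514 N/mm = 23514 N/m
Wire length L = πDN_a = π·24.0·12 = 904.78 mm
m = ρ·(πd²/4)·L = 8280 × 15.904×10⁻⁶ m² × 0.90478 m = 0.11915 kg
f_n = ½√(k/m) = 0.5·√(23514/0.11915) = 0.5·√(1.9735e+05) = 222.12 Hz

222 Hz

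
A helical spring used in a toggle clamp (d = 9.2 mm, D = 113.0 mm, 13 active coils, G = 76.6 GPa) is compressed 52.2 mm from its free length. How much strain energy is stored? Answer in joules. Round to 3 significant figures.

k = Gd⁴/(8D³N_a) = (76.6×10³)(9.2⁴)/(8·113.0³·13) = 3.6569 N/mm
U = ½kδ² = 0.5 × 3.6569 × 52.2² = 4982.2 N·mm = 4.9822 J

4.98 J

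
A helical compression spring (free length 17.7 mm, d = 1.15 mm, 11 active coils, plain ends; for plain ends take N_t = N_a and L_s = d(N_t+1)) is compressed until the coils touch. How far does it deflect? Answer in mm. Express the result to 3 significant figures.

N_t = 11; L_s = 1.15·12 = 13.8 mm
δ_solid = L₀ − L_s = 17.7 − 13.8 = 3.9 mm

3.90 mm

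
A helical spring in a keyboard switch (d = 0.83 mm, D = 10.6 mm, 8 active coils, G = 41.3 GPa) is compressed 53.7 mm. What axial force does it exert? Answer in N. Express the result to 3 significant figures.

k = Gd⁴/(8D³N_a) = (41.3×10³)(0.83⁴)/(8·10.6³·8) = 0.25714 N/mm
F = k·δ = 0.25714 × 53.7 = 13.808 N

13.8 N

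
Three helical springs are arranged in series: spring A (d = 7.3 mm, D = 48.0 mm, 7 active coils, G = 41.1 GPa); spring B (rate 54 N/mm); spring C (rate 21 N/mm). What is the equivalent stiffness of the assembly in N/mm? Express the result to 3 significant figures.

8.39 N/mm

k_A = Gd⁴/(8D³N_a) = (41.1×10³)(7.3⁴)/(8·48.0³·7) = 18.846 N/mm
Series: 1/k_eq = 1/18.846 + 1/54 + 1/21 = 0.1192; k_eq = 8.3893 N/mm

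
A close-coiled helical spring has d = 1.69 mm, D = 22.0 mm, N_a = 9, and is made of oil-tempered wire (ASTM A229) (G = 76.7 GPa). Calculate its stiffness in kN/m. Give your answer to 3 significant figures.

k = Gd⁴/(8D³N_a) = (76.7×10³ × 1.69⁴) / (8 × 22.0³ × 9)
  = 625665 / 766656 = 0.8161 N/mm

0.816 kN/m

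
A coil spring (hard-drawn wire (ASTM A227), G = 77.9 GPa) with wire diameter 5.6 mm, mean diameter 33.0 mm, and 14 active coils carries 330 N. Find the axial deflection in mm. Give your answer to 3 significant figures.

k = Gd⁴/(8D³N_a) = (77.9×10³)(5.6⁴)/(8·33.0³·14) = 19.034 N/mm
δ = F/k = 330 / 19.034 = 17.337 mm

17.3 mm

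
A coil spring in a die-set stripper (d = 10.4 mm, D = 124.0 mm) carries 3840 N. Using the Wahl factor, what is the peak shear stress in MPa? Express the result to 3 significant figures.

Spring index C = D/d = 124.0/10.4 = 11.9231
K_W = (4C−1)/(4C−4) + 0.615/C = 46.692/43.692 + 0.0516 = 1.1202
τ₀ = 8FD/(πd³) = 8·3840·124.0/(π·10.4³) = 3.80928e+06/3533.9 = 1077.9 MPa
τ_max = K·τ₀ = 1.1202 × 1077.9 = 1207.5 MPa

1210 MPa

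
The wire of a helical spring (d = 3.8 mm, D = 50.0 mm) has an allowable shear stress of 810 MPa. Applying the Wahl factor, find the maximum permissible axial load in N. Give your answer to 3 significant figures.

C = D/d = 50.0/3.8 = 13.1579
K_W = (4C−1)/(4C−4) + 0.615/C = 51.632/48.632 + 0.0467 = 1.1084
τ_max = K·8FD/(πd³) → F_max = τ_allow·πd³/(8DK)
F_max = 810·π·3.8³/(8·50.0·1.1084) = 1.3963e+05/443.37 = 314.93 N

315 N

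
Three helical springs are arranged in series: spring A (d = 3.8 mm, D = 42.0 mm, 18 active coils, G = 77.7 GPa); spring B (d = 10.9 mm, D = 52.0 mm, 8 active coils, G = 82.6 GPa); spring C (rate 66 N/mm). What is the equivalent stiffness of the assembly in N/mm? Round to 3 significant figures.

1.47 N/mm

k_A = Gd⁴/(8D³N_a) = (77.7×10³)(3.8⁴)/(8·42.0³·18) = 1.5186 N/mm
k_B = Gd⁴/(8D³N_a) = (82.6×10³)(10.9⁴)/(8·52.0³·8) = 129.57 N/mm
Series: 1/k_eq = 1/1.5186 + 1/129.57 + 1/66 = 0.68137; k_eq = 1.4676 N/mm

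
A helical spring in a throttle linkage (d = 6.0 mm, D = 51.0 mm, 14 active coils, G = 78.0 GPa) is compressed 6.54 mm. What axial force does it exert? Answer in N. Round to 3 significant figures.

k = Gd⁴/(8D³N_a) = (78.0×10³)(6.0⁴)/(8·51.0³·14) = 6.8041 N/mm
F = k·δ = 6.8041 × 6.54 = 44.499 N

44.5 N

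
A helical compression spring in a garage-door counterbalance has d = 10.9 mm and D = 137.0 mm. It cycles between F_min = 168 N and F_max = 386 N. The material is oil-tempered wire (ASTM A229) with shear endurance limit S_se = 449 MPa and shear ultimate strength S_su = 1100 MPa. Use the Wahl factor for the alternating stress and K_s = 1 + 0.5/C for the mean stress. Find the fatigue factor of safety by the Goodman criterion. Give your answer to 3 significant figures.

6.97

C = D/d = 137.0/10.9 = 12.5688; K_W = (4C−1)/(4C−4)+0.615/C = 1.1138; K_s = 1+0.5/C = 1.0398
F_a = (F_max−F_min)/2 = 109 N; F_m = (F_max+F_min)/2 = 277 N
τ_a = K_W·8F_aD/(πd³) = 1.1138 × 29.363 = 32.704 MPa
τ_m = K_s·8F_mD/(πd³) = 1.0398 × 74.621 = 77.589 MPa
Goodman: 1/n_f = τ_a/S_se + τ_m/S_su = 32.704/449 + 77.589/1100 = 0.07284 + 0.07054 = 0.14337
n_f = 1/0.14337 = 6.975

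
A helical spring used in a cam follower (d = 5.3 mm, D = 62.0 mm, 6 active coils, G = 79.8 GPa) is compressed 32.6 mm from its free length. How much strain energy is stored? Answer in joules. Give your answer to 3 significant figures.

k = Gd⁴/(8D³N_a) = (79.8×10³)(5.3⁴)/(8·62.0³·6) = 5.5041 N/mm
U = ½kδ² = 0.5 × 5.5041 × 32.6² = 2924.8 N·mm = 2.9248 J

2.92 J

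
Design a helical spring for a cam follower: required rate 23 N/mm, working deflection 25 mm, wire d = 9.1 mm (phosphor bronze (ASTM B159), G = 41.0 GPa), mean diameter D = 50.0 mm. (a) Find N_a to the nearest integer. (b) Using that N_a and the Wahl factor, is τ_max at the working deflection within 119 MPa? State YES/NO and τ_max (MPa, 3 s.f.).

(a) 12 coils; (b) NO, τ_max = 127 MPa

N_a = Gd⁴/(8D³k) = (41.0×10³)(9.1⁴)/(8·50.0³·23) = 12.22 → N_a = 12
Actual rate k = Gd⁴/(8D³·12) = 23.43 N/mm
Working load F = kδ = 23.43·25 = 585.74 N
C = 50.0/9.1 = 5.4945; K_W = (4C−1)/(4C−4)+0.615/C = 1.2788
τ_max = K_W·8FD/(πd³) = 1.2788·98.968 = 126.56 MPa
τ_max > 119 MPa → exceeds allowable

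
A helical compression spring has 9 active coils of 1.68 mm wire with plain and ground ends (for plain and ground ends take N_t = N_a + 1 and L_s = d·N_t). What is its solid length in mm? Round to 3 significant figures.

plain and ground ends: N_t = N_a + 1 = 9 + 1 = 10
L_s = d·N_t = 1.68 × 10 = 16.8 mm

16.8 mm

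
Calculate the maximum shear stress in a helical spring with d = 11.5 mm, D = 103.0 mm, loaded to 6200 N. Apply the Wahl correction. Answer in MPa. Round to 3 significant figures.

1240 MPa

Spring index C = D/d = 103.0/11.5 = 8.9565
K_W = (4C−1)/(4C−4) + 0.615/C = 34.826/31.826 + 0.0687 = 1.1629
τ₀ = 8FD/(πd³) = 8·6200·103.0/(π·11.5³) = 5.1088e+06/4778 = 1069.2 MPa
τ_max = K·τ₀ = 1.1629 × 1069.2 = 1243.4 MPa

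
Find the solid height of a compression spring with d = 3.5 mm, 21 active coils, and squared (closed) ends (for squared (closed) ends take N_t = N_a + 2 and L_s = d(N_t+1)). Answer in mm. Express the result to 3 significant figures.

84.0 mm

squared (closed) ends: N_t = N_a + 2 = 21 + 2 = 23
L_s = d·(N_t+1) = 3.5 × 24 = 84 mm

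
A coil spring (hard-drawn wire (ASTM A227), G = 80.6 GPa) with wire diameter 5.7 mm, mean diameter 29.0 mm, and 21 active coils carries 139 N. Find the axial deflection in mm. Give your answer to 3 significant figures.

k = Gd⁴/(8D³N_a) = (80.6×10³)(5.7⁴)/(8·29.0³·21) = 20.765 N/mm
δ = F/k = 139 / 20.765 = 6.694 mm

6.69 mm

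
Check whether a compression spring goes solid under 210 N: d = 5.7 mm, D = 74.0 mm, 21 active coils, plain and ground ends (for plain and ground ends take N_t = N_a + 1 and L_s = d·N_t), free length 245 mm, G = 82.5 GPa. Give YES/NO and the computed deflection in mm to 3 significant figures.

YES, δ = 164 mm

k = Gd⁴/(8D³N_a) = (82.5×10³)(5.7⁴)/(8·74.0³·21) = 1.2792 N/mm
N_t = 22; L_s = 5.7·22 = 125.4 mm; δ_solid = L₀ − L_s = 245 − 125.4 = 119.6 mm
δ = F/k = 210/1.2792 = 164.16 mm
δ ≥ δ_solid → spring goes solid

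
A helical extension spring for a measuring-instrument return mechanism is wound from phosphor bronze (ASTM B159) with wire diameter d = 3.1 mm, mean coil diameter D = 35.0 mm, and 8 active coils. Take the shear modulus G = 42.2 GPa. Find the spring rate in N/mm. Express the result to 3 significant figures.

k = Gd⁴/(8D³N_a) = (42.2×10³ × 3.1⁴) / (8 × 35.0³ × 8)
  = 3.89726e+06 / 2.744e+06 = 1.4203 N/mm

1.42 N/mm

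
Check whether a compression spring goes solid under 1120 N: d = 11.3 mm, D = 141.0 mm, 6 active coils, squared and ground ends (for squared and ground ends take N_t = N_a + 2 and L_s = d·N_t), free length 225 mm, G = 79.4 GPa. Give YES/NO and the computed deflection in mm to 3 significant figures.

k = Gd⁴/(8D³N_a) = (79.4×10³)(11.3⁴)/(8·141.0³·6) = 9.6213 N/mm
N_t = 8; L_s = 11.3·8 = 90.4 mm; δ_solid = L₀ − L_s = 225 − 90.4 = 134.6 mm
δ = F/k = 1120/9.6213 = 116.41 mm
δ < δ_solid → spring does not go solid

NO, δ = 116 mm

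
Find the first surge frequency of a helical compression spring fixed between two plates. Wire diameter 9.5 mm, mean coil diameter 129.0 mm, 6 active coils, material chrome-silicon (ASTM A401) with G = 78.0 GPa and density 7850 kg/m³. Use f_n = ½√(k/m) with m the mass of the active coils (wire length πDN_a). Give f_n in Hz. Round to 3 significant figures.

33.8 Hz

k = Gd⁴/(8D³N_a) = (78.0×10³)(9.5⁴)/(8·129.0³·6) = 6.1656 N/mm = 6165.6 N/m
Wire length L = πDN_a = π·129.0·6 = 2431.6 mm
m = ρ·(πd²/4)·L = 7850 × 70.882×10⁻⁶ m² × 2.4316 m = 1.353 kg
f_n = ½√(k/m) = 0.5·√(6165.6/1.353) = 0.5·√(4557) = 33.753 Hz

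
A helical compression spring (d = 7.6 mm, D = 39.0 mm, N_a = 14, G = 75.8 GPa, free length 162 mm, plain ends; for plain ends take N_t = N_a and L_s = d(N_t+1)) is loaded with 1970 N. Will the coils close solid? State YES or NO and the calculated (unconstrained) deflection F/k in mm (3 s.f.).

YES, δ = 51.8 mm

k = Gd⁴/(8D³N_a) = (75.8×10³)(7.6⁴)/(8·39.0³·14) = 38.064 N/mm
N_t = 14; L_s = 7.6·15 = 114 mm; δ_solid = L₀ − L_s = 162 − 114 = 48 mm
δ = F/k = 1970/38.064 = 51.755 mm
δ ≥ δ_solid → spring goes solid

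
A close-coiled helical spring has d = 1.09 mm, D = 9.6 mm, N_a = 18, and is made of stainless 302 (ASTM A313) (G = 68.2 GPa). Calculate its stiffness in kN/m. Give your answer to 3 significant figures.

k = Gd⁴/(8D³N_a) = (68.2×10³ × 1.09⁴) / (8 × 9.6³ × 18)
  = 96269.9 / 127402 = 0.75564 N/mm

0.756 kN/m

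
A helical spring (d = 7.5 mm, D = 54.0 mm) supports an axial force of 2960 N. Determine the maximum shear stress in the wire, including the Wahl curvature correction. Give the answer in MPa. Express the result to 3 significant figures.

Spring index C = D/d = 54.0/7.5 = 7.2000
K_W = (4C−1)/(4C−4) + 0.615/C = 27.800/24.800 + 0.0854 = 1.2064
τ₀ = 8FD/(πd³) = 8·2960·54.0/(π·7.5³) = 1.27872e+06/1325.4 = 964.81 MPa
τ_max = K·τ₀ = 1.2064 × 964.81 = 1163.9 MPa

1160 MPa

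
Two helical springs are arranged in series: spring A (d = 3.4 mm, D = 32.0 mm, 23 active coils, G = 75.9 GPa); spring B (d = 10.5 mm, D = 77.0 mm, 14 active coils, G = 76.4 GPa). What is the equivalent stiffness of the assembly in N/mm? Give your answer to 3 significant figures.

1.54 N/mm

k_A = Gd⁴/(8D³N_a) = (75.9×10³)(3.4⁴)/(8·32.0³·23) = 1.6822 N/mm
k_B = Gd⁴/(8D³N_a) = (76.4×10³)(10.5⁴)/(8·77.0³·14) = 18.162 N/mm
Series: 1/k_eq = 1/1.6822 + 1/18.162 = 0.6495; k_eq = 1.5396 N/mm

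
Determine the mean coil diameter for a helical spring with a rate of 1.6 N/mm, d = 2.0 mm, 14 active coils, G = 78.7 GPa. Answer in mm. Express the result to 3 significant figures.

19.2 mm

D = (Gd⁴/(8N_a·k))^(1/3) = (78.7×10³·2.0⁴/(8·14·1.6))^(1/3)
  = (7026.79)^(1/3) = 19.1537 mm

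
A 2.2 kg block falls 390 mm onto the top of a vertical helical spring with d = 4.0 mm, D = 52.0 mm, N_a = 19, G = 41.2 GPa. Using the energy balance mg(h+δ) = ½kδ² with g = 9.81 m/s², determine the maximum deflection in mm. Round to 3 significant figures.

234 mm

k = Gd⁴/(8D³N_a) = (41.2×10³)(4.0⁴)/(8·52.0³·19) = 0.4935 N/mm
W = mg = 2.2 × 9.81 = 21.582 N
½kδ² − Wδ − Wh = 0 → δ = (W + √(W² + 2kWh))/k
δ = (21.582 + √(465.78 + 8307.49))/0.4935 = (21.582 + 93.666)/0.4935 = 233.53 mm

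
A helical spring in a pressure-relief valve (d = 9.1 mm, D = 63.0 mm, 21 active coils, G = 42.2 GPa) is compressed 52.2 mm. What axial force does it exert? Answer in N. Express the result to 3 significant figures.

360 N

k = Gd⁴/(8D³N_a) = (42.2×10³)(9.1⁴)/(8·63.0³·21) = 6.8889 N/mm
F = k·δ = 6.8889 × 52.2 = 359.6 N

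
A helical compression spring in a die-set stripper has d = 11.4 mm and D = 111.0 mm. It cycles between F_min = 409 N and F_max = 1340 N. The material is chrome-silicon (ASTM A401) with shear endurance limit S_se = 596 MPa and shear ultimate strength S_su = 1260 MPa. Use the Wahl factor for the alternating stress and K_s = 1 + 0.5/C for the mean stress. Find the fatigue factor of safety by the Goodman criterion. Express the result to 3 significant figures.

3.22

C = D/d = 111.0/11.4 = 9.7368; K_W = (4C−1)/(4C−4)+0.615/C = 1.1490; K_s = 1+0.5/C = 1.0514
F_a = (F_max−F_min)/2 = 465.5 N; F_m = (F_max+F_min)/2 = 874.5 N
τ_a = K_W·8F_aD/(πd³) = 1.1490 × 88.811 = 102.04 MPa
τ_m = K_s·8F_mD/(πd³) = 1.0514 × 166.84 = 175.41 MPa
Goodman: 1/n_f = τ_a/S_se + τ_m/S_su = 102.04/596 + 175.41/1260 = 0.17122 + 0.13921 = 0.31043
n_f = 1/0.31043 = 3.221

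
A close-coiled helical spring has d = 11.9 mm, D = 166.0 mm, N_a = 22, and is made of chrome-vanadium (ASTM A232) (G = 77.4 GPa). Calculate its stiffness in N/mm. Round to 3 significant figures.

1.93 N/mm

k = Gd⁴/(8D³N_a) = (77.4×10³ × 11.9⁴) / (8 × 166.0³ × 22)
  = 1.55213e+09 / 8.05076e+08 = 1.9279 N/mm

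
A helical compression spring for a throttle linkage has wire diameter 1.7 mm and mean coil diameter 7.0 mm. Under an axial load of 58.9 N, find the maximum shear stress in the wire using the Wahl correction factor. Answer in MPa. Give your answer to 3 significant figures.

297 MPa

Spring index C = D/d = 7.0/1.7 = 4.1176
K_W = (4C−1)/(4C−4) + 0.615/C = 15.471/12.471 + 0.1494 = 1.3899
τ₀ = 8FD/(πd³) = 8·58.9·7.0/(π·1.7³) = 3298.4/15.435 = 213.7 MPa
τ_max = K·τ₀ = 1.3899 × 213.7 = 297.03 MPa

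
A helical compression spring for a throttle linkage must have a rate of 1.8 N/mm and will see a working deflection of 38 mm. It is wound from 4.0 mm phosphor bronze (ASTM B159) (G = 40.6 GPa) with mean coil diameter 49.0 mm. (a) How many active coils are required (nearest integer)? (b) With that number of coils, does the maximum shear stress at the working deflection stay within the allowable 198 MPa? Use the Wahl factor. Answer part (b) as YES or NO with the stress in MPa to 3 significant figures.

N_a = Gd⁴/(8D³k) = (40.6×10³)(4.0⁴)/(8·49.0³·1.8) = 6.135 → N_a = 6
Actual rate k = Gd⁴/(8D³·6) = 1.8405 N/mm
Working load F = kδ = 1.8405·38 = 69.939 N
C = 49.0/4.0 = 12.2500; K_W = (4C−1)/(4C−4)+0.615/C = 1.1169
τ_max = K_W·8FD/(πd³) = 1.1169·136.36 = 152.29 MPa
τ_max ≤ 198 MPa → acceptable

(a) 6 coils; (b) YES, τ_max = 152 MPa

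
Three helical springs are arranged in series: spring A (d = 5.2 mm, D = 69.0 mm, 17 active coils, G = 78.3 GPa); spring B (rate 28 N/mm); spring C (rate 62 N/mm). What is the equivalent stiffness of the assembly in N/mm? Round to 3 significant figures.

k_A = Gd⁴/(8D³N_a) = (78.3×10³)(5.2⁴)/(8·69.0³·17) = 1.2814 N/mm
Series: 1/k_eq = 1/1.2814 + 1/28 + 1/62 = 0.83223; k_eq = 1.2016 N/mm

1.20 N/mm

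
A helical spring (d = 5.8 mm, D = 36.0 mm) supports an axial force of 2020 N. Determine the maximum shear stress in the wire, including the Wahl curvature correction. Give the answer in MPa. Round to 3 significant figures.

1180 MPa

Spring index C = D/d = 36.0/5.8 = 6.2069
K_W = (4C−1)/(4C−4) + 0.615/C = 23.828/20.828 + 0.0991 = 1.2431
τ₀ = 8FD/(πd³) = 8·2020·36.0/(π·5.8³) = 581760/612.96 = 949.1 MPa
τ_max = K·τ₀ = 1.2431 × 949.1 = 1179.8 MPa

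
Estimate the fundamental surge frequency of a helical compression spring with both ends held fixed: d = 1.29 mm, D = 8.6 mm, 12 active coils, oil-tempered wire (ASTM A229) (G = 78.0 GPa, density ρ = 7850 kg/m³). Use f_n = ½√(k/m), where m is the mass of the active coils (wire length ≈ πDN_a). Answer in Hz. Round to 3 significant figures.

k = Gd⁴/(8D³N_a) = (78.0×10³)(1.29⁴)/(8·8.6³·12) = 3.5374 N/mm = 3537.4 N/m
Wire length L = πDN_a = π·8.6·12 = 324.21 mm
m = ρ·(πd²/4)·L = 7850 × 1.307×10⁻⁶ m² × 0.32421 m = 0.0033264 kg
f_n = ½√(k/m) = 0.5·√(3537.4/0.0033264) = 0.5·√(1.0635e+06) = 515.62 Hz

516 Hz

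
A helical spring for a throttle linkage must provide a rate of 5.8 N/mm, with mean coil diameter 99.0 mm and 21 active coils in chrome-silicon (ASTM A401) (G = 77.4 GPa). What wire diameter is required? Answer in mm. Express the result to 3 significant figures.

10.5 mm

d = (8D³N_a·k / G)^(1/4) = (8·99.0³·21·5.8 / (77.4×10³))^0.25
  = (12215)^0.25 = 10.5130 mm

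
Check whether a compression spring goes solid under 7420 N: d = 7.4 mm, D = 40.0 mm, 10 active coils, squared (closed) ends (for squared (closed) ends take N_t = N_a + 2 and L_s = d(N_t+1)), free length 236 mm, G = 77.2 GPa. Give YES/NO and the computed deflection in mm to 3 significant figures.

YES, δ = 164 mm

k = Gd⁴/(8D³N_a) = (77.2×10³)(7.4⁴)/(8·40.0³·10) = 45.214 N/mm
N_t = 12; L_s = 7.4·13 = 96.2 mm; δ_solid = L₀ − L_s = 236 − 96.2 = 139.8 mm
δ = F/k = 7420/45.214 = 164.11 mm
δ ≥ δ_solid → spring goes solid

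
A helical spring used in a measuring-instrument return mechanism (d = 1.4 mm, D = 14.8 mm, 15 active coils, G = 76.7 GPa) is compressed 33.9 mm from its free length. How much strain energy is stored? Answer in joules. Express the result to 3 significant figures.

k = Gd⁴/(8D³N_a) = (76.7×10³)(1.4⁴)/(8·14.8³·15) = 0.75743 N/mm
U = ½kδ² = 0.5 × 0.75743 × 33.9² = 435.22 N·mm = 0.43522 J

0.435 J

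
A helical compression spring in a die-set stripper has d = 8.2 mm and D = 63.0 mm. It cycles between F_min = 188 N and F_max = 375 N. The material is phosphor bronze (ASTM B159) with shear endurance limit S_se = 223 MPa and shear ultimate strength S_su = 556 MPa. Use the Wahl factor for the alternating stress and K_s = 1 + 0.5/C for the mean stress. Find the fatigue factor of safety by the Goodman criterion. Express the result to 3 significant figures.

C = D/d = 63.0/8.2 = 7.6829; K_W = (4C−1)/(4C−4)+0.615/C = 1.1923; K_s = 1+0.5/C = 1.0651
F_a = (F_max−F_min)/2 = 93.5 N; F_m = (F_max+F_min)/2 = 281.5 N
τ_a = K_W·8F_aD/(πd³) = 1.1923 × 27.205 = 32.436 MPa
τ_m = K_s·8F_mD/(πd³) = 1.0651 × 81.906 = 87.237 MPa
Goodman: 1/n_f = τ_a/S_se + τ_m/S_su = 32.436/223 + 87.237/556 = 0.14545 + 0.15690 = 0.30235
n_f = 1/0.30235 = 3.307

3.31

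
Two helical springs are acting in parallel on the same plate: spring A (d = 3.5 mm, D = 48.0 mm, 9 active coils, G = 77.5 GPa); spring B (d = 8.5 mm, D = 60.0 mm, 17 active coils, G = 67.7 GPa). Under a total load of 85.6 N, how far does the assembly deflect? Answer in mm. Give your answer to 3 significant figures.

6.35 mm

k_A = Gd⁴/(8D³N_a) = (77.5×10³)(3.5⁴)/(8·48.0³·9) = 1.4606 N/mm
k_B = Gd⁴/(8D³N_a) = (67.7×10³)(8.5⁴)/(8·60.0³·17) = 12.03 N/mm
Parallel: k_eq = 1.4606 + 12.03 = 13.491 N/mm
δ = F/k_eq = 85.6/13.491 = 6.3451 mm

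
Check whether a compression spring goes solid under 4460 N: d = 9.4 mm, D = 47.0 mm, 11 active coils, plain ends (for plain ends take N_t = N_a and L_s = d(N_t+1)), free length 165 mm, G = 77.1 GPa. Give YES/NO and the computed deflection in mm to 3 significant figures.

YES, δ = 67.7 mm

k = Gd⁴/(8D³N_a) = (77.1×10³)(9.4⁴)/(8·47.0³·11) = 65.885 N/mm
N_t = 11; L_s = 9.4·12 = 112.8 mm; δ_solid = L₀ − L_s = 165 − 112.8 = 52.2 mm
δ = F/k = 4460/65.885 = 67.693 mm
δ ≥ δ_solid → spring goes solid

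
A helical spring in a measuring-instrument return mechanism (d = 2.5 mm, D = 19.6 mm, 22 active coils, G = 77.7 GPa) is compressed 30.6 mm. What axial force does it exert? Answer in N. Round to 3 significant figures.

70.1 N

k = Gd⁴/(8D³N_a) = (77.7×10³)(2.5⁴)/(8·19.6³·22) = 2.2903 N/mm
F = k·δ = 2.2903 × 30.6 = 70.084 N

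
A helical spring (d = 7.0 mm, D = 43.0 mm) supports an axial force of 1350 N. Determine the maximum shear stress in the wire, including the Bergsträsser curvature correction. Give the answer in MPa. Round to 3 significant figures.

Spring index C = D/d = 43.0/7.0 = 6.1429
K_B = (4C+2)/(4C−3) = 26.571/21.571 = 1.2318
τ₀ = 8FD/(πd³) = 8·1350·43.0/(π·7.0³) = 464400/1077.6 = 430.97 MPa
τ_max = K·τ₀ = 1.2318 × 430.97 = 530.87 MPa

531 MPa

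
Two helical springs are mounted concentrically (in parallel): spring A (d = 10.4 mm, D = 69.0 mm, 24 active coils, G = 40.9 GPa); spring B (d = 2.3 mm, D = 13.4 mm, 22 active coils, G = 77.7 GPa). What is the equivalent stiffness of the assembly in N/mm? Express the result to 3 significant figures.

k_A = Gd⁴/(8D³N_a) = (40.9×10³)(10.4⁴)/(8·69.0³·24) = 7.5859 N/mm
k_B = Gd⁴/(8D³N_a) = (77.7×10³)(2.3⁴)/(8·13.4³·22) = 5.1346 N/mm
Parallel: k_eq = 7.5859 + 5.1346 = 12.721 N/mm

12.7 N/mm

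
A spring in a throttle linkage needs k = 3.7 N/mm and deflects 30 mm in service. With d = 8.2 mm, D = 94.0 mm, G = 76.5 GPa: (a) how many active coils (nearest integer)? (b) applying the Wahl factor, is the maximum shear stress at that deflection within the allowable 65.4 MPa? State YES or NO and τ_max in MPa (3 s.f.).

(a) 14 coils; (b) YES, τ_max = 54.5 MPa

N_a = Gd⁴/(8D³k) = (76.5×10³)(8.2⁴)/(8·94.0³·3.7) = 14.07 → N_a = 14
Actual rate k = Gd⁴/(8D³·14) = 3.7181 N/mm
Working load F = kδ = 3.7181·30 = 111.54 N
C = 94.0/8.2 = 11.4634; K_W = (4C−1)/(4C−4)+0.615/C = 1.1253
τ_max = K_W·8FD/(πd³) = 1.1253·48.424 = 54.493 MPa
τ_max ≤ 65.4 MPa → acceptable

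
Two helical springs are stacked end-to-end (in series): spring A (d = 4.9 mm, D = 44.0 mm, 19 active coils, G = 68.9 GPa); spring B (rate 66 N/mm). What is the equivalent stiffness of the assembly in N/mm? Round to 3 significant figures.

k_A = Gd⁴/(8D³N_a) = (68.9×10³)(4.9⁴)/(8·44.0³·19) = 3.0676 N/mm
Series: 1/k_eq = 1/3.0676 + 1/66 = 0.34114; k_eq = 2.9314 N/mm

2.93 N/mm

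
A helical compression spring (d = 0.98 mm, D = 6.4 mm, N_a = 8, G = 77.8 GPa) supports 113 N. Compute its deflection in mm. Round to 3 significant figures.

k = Gd⁴/(8D³N_a) = (77.8×10³)(0.98⁴)/(8·6.4³·8) = 4.2772 N/mm
δ = F/k = 113 / 4.2772 = 26.419 mm

26.4 mm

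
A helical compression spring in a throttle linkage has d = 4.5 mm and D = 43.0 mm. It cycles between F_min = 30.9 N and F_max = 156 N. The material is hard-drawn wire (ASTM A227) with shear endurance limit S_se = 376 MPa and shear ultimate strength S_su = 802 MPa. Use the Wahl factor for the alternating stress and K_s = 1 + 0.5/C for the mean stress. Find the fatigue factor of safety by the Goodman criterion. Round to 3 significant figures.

C = D/d = 43.0/4.5 = 9.5556; K_W = (4C−1)/(4C−4)+0.615/C = 1.1520; K_s = 1+0.5/C = 1.0523
F_a = (F_max−F_min)/2 = 62.55 N; F_m = (F_max+F_min)/2 = 93.45 N
τ_a = K_W·8F_aD/(πd³) = 1.1520 × 75.162 = 86.588 MPa
τ_m = K_s·8F_mD/(πd³) = 1.0523 × 112.29 = 118.17 MPa
Goodman: 1/n_f = τ_a/S_se + τ_m/S_su = 86.588/376 + 118.17/802 = 0.23029 + 0.14734 = 0.37763
n_f = 1/0.37763 = 2.648

2.65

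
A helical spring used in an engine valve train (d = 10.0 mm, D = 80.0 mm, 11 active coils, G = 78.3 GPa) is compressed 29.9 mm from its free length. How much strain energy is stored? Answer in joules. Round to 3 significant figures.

k = Gd⁴/(8D³N_a) = (78.3×10³)(10.0⁴)/(8·80.0³·11) = 17.378 N/mm
U = ½kδ² = 0.5 × 17.378 × 29.9² = 7768.2 N·mm = 7.7682 J

7.77 J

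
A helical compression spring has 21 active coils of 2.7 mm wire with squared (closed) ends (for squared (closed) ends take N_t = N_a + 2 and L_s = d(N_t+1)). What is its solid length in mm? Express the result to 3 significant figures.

squared (closed) ends: N_t = N_a + 2 = 21 + 2 = 23
L_s = d·(N_t+1) = 2.7 × 24 = 64.8 mm

64.8 mm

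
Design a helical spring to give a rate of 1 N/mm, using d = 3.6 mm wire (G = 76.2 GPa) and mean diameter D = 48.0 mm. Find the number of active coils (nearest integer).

14

N_a = Gd⁴/(8D³k) = (76.2×10³ × 3.6⁴)/(8 × 48.0³ × 1)
    = 1.27987e+07 / 884736 = 14.47 → 14 coils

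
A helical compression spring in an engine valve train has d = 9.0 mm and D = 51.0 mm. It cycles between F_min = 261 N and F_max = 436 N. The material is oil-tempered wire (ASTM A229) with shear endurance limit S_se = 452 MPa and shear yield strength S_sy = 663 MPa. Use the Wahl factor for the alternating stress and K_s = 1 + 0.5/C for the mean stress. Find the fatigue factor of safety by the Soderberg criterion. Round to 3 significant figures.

C = D/d = 51.0/9.0 = 5.6667; K_W = (4C−1)/(4C−4)+0.615/C = 1.2692; K_s = 1+0.5/C = 1.0882
F_a = (F_max−F_min)/2 = 87.5 N; F_m = (F_max+F_min)/2 = 348.5 N
τ_a = K_W·8F_aD/(πd³) = 1.2692 × 15.588 = 19.785 MPa
τ_m = K_s·8F_mD/(πd³) = 1.0882 × 62.085 = 67.563 MPa
Soderberg: 1/n_f = τ_a/S_se + τ_m/S_sy = 19.785/452 + 67.563/663 = 0.04377 + 0.10190 = 0.14568
n_f = 1/0.14568 = 6.865

6.86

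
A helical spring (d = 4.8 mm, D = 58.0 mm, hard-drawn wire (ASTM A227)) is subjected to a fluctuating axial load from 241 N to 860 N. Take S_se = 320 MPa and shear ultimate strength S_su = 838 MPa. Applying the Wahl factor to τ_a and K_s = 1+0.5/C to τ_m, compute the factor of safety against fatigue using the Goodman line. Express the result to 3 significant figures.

0.424

C = D/d = 58.0/4.8 = 12.0833; K_W = (4C−1)/(4C−4)+0.615/C = 1.1186; K_s = 1+0.5/C = 1.0414
F_a = (F_max−F_min)/2 = 309.5 N; F_m = (F_max+F_min)/2 = 550.5 N
τ_a = K_W·8F_aD/(πd³) = 1.1186 × 413.34 = 462.35 MPa
τ_m = K_s·8F_mD/(πd³) = 1.0414 × 735.19 = 765.62 MPa
Goodman: 1/n_f = τ_a/S_se + τ_m/S_su = 462.35/320 + 765.62/838 = 1.44483 + 0.91362 = 2.3585
n_f = 1/2.3585 = 0.424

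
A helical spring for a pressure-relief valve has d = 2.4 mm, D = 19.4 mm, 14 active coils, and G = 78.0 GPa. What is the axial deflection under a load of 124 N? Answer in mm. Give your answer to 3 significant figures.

k = Gd⁴/(8D³N_a) = (78.0×10³)(2.4⁴)/(8·19.4³·14) = 3.1646 N/mm
δ = F/k = 124 / 3.1646 = 39.184 mm

39.2 mm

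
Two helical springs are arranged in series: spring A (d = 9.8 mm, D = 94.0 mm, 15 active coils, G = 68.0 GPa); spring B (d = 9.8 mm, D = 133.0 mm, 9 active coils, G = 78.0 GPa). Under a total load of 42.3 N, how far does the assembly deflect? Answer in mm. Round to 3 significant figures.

16.7 mm

k_A = Gd⁴/(8D³N_a) = (68.0×10³)(9.8⁴)/(8·94.0³·15) = 6.2929 N/mm
k_B = Gd⁴/(8D³N_a) = (78.0×10³)(9.8⁴)/(8·133.0³·9) = 4.2473 N/mm
Series: 1/k_eq = 1/6.2929 + 1/4.2473 = 0.39435; k_eq = 2.5358 N/mm
δ = F/k_eq = 42.3/2.5358 = 16.681 mm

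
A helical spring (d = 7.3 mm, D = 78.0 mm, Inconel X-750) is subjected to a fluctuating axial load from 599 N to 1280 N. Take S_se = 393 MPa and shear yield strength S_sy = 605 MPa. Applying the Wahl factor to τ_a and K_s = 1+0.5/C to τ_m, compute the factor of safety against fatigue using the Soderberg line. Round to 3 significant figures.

C = D/d = 78.0/7.3 = 10.6849; K_W = (4C−1)/(4C−4)+0.615/C = 1.1350; K_s = 1+0.5/C = 1.0468
F_a = (F_max−F_min)/2 = 340.5 N; F_m = (F_max+F_min)/2 = 939.5 N
τ_a = K_W·8F_aD/(πd³) = 1.1350 × 173.85 = 197.32 MPa
τ_m = K_s·8F_mD/(πd³) = 1.0468 × 479.69 = 502.14 MPa
Soderberg: 1/n_f = τ_a/S_se + τ_m/S_sy = 197.32/393 + 502.14/605 = 0.50209 + 0.82998 = 1.3321
n_f = 1/1.3321 = 0.7507

0.751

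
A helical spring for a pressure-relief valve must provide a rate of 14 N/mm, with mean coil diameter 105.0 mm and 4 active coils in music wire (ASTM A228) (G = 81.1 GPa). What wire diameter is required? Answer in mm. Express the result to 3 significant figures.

d = (8D³N_a·k / G)^(1/4) = (8·105.0³·4·14 / (81.1×10³))^0.25
  = (6394.8)^0.25 = 8.9424 mm

8.94 mm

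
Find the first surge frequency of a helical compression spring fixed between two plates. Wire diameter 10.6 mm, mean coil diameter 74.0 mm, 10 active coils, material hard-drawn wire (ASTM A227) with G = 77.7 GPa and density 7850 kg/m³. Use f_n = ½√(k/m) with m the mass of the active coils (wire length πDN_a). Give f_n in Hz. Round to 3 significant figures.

68.5 Hz

k = Gd⁴/(8D³N_a) = (77.7×10³)(10.6⁴)/(8·74.0³·10) = 30.259 N/mm = 30259 N/m
Wire length L = πDN_a = π·74.0·10 = 2324.8 mm
m = ρ·(πd²/4)·L = 7850 × 88.247×10⁻⁶ m² × 2.3248 m = 1.6105 kg
f_n = ½√(k/m) = 0.5·√(30259/1.6105) = 0.5·√(18789) = 68.537 Hz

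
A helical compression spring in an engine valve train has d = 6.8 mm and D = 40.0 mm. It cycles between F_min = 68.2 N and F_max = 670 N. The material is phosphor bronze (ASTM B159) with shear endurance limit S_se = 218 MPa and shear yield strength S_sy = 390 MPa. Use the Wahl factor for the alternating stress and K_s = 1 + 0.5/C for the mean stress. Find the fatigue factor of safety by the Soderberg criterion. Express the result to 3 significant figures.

C = D/d = 40.0/6.8 = 5.8824; K_W = (4C−1)/(4C−4)+0.615/C = 1.2582; K_s = 1+0.5/C = 1.0850
F_a = (F_max−F_min)/2 = 300.9 N; F_m = (F_max+F_min)/2 = 369.1 N
τ_a = K_W·8F_aD/(πd³) = 1.2582 × 97.476 = 122.64 MPa
τ_m = K_s·8F_mD/(πd³) = 1.0850 × 119.57 = 129.73 MPa
Soderberg: 1/n_f = τ_a/S_se + τ_m/S_sy = 122.64/218 + 129.73/390 = 0.56257 + 0.33265 = 0.89522
n_f = 1/0.89522 = 1.117

1.12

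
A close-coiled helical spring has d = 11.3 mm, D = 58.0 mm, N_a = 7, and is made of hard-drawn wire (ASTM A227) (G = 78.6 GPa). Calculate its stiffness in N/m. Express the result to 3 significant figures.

k = Gd⁴/(8D³N_a) = (78.6×10³ × 11.3⁴) / (8 × 58.0³ × 7)
  = 1.28155e+09 / 1.09263e+07 = 117.29 N/mm = 1.1729e+05 N/m

117000 N/m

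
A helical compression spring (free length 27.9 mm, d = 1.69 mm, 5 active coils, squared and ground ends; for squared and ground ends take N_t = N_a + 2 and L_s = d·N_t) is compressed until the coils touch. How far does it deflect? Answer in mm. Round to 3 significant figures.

16.1 mm

N_t = 7; L_s = 1.69·7 = 11.83 mm
δ_solid = L₀ − L_s = 27.9 − 11.83 = 16.07 mm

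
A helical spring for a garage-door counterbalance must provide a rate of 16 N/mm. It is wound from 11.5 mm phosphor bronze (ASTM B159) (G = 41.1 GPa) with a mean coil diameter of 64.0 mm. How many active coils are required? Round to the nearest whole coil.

N_a = Gd⁴/(8D³k) = (41.1×10³ × 11.5⁴)/(8 × 64.0³ × 16)
    = 7.18842e+08 / 3.35544e+07 = 21.42 → 21 coils

21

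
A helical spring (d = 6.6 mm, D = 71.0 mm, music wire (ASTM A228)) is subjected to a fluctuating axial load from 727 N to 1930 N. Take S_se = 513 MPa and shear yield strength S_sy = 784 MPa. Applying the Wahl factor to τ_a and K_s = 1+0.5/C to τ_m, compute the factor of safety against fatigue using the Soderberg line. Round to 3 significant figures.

0.512

C = D/d = 71.0/6.6 = 10.7576; K_W = (4C−1)/(4C−4)+0.615/C = 1.1340; K_s = 1+0.5/C = 1.0465
F_a = (F_max−F_min)/2 = 601.5 N; F_m = (F_max+F_min)/2 = 1328.5 N
τ_a = K_W·8F_aD/(πd³) = 1.1340 × 378.27 = 428.97 MPa
τ_m = K_s·8F_mD/(πd³) = 1.0465 × 835.46 = 874.3 MPa
Soderberg: 1/n_f = τ_a/S_se + τ_m/S_sy = 428.97/513 + 874.3/784 = 0.83620 + 1.11517 = 1.9514
n_f = 1/1.9514 = 0.5125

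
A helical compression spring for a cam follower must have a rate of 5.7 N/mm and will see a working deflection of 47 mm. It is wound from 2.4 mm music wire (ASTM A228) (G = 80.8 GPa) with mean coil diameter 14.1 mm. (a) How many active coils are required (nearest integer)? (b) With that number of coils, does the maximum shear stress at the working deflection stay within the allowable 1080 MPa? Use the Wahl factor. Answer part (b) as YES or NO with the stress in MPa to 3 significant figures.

(a) 21 coils; (b) YES, τ_max = 875 MPa

N_a = Gd⁴/(8D³k) = (80.8×10³)(2.4⁴)/(8·14.1³·5.7) = 20.97 → N_a = 21
Actual rate k = Gd⁴/(8D³·21) = 5.6923 N/mm
Working load F = kδ = 5.6923·47 = 267.54 N
C = 14.1/2.4 = 5.8750; K_W = (4C−1)/(4C−4)+0.615/C = 1.2585
τ_max = K_W·8FD/(πd³) = 1.2585·694.89 = 874.53 MPa
τ_max ≤ 1080 MPa → acceptable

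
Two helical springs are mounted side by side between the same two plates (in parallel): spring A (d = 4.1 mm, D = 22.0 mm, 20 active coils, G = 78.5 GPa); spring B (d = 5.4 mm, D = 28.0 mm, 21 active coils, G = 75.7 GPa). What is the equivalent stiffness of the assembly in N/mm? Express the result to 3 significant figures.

k_A = Gd⁴/(8D³N_a) = (78.5×10³)(4.1⁴)/(8·22.0³·20) = 13.02 N/mm
k_B = Gd⁴/(8D³N_a) = (75.7×10³)(5.4⁴)/(8·28.0³·21) = 17.454 N/mm
Parallel: k_eq = 13.02 + 17.454 = 30.474 N/mm

30.5 N/mm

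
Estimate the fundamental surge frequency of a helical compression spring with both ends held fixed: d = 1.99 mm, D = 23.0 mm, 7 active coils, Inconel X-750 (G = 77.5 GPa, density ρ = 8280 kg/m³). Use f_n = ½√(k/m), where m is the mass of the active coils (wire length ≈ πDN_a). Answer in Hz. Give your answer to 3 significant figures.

k = Gd⁴/(8D³N_a) = (77.5×10³)(1.99⁴)/(8·23.0³·7) = 1.7838 N/mm = 1783.8 N/m
Wire length L = πDN_a = π·23.0·7 = 505.8 mm
m = ρ·(πd²/4)·L = 8280 × 3.1103×10⁻⁶ m² × 0.5058 m = 0.013026 kg
f_n = ½√(k/m) = 0.5·√(1783.8/0.013026) = 0.5·√(1.3694e+05) = 185.03 Hz

185 Hz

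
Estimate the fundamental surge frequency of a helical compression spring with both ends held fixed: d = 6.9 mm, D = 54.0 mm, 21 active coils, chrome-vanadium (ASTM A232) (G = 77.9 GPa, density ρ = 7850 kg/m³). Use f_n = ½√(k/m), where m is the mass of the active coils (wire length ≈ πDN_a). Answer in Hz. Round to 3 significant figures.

k = Gd⁴/(8D³N_a) = (77.9×10³)(6.9⁴)/(8·54.0³·21) = 6.6749 N/mm = 6674.9 N/m
Wire length L = πDN_a = π·54.0·21 = 3562.6 mm
m = ρ·(πd²/4)·L = 7850 × 37.393×10⁻⁶ m² × 3.5626 m = 1.0457 kg
f_n = ½√(k/m) = 0.5·√(6674.9/1.0457) = 0.5·√(6383) = 39.947 Hz

39.9 Hz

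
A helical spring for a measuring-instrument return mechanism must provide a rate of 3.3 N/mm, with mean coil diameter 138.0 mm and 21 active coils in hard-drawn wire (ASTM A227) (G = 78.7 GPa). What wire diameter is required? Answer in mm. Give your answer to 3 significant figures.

11.7 mm

d = (8D³N_a·k / G)^(1/4) = (8·138.0³·21·3.3 / (78.7×10³))^0.25
  = (18513)^0.25 = 11.6646 mm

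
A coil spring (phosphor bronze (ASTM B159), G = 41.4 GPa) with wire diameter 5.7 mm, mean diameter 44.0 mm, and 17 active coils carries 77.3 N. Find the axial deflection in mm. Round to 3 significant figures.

20.5 mm

k = Gd⁴/(8D³N_a) = (41.4×10³)(5.7⁴)/(8·44.0³·17) = 3.7723 N/mm
δ = F/k = 77.3 / 3.7723 = 20.492 mm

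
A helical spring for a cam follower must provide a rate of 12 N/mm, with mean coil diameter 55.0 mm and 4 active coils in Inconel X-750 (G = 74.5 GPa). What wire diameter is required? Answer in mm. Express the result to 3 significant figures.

5.41 mm

d = (8D³N_a·k / G)^(1/4) = (8·55.0³·4·12 / (74.5×10³))^0.25
  = (857.56)^0.25 = 5.4115 mm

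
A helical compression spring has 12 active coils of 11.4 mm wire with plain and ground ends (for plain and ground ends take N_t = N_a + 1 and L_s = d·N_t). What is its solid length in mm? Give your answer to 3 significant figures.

148 mm

plain and ground ends: N_t = N_a + 1 = 12 + 1 = 13
L_s = d·N_t = 11.4 × 13 = 148.2 mm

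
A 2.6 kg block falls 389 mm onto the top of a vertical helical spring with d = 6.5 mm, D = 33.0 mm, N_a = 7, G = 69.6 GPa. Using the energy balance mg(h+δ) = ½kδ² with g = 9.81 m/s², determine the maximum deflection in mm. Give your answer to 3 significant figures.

18.3 mm

k = Gd⁴/(8D³N_a) = (69.6×10³)(6.5⁴)/(8·33.0³·7) = 61.735 N/mm
W = mg = 2.6 × 9.81 = 25.506 N
½kδ² − Wδ − Wh = 0 → δ = (W + √(W² + 2kWh))/k
δ = (25.506 + √(650.56 + 1.22505e+06))/61.735 = (25.506 + 1107.1)/61.735 = 18.346 mm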